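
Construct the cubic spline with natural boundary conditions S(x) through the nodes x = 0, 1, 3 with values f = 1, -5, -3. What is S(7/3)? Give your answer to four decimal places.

Write M_i for S''(x_i). With h_i = 1, 2 and divided differences Δ_i = -6, 1, the continuity of S' gives the tridiagonal system
  1·M_0 + 6·M_1 + 2·M_2 = 6(Δ_1 - Δ_0) = 42
Natural end conditions: M_0 = M_2 = 0.
Solving: M_0 = 0, M_1 = 7, M_2 = 0.
On [1, 3], S(x) = -5 - 11/3·(x - 1) + 7/2·(x - 1)² - 7/12·(x - 1)³.
With (x - 1) = 4/3: S(7/3) = -409/81.

-5.0494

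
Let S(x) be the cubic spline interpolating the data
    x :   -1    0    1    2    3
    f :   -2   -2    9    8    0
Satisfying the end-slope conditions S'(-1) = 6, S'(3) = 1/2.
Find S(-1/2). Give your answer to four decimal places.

-1.8248

Write m_i for S''(x_i). With h_i = 1, 1, 1, 1 and divided differences Δ_i = 0, 11, -1, -8, the continuity of S' gives the tridiagonal system
  1·m_0 + 4·m_1 + 1·m_2 = 6(Δ_1 - Δ_0) = 66
  1·m_1 + 4·m_2 + 1·m_3 = 6(Δ_2 - Δ_1) = -72
  1·m_2 + 4·m_3 + 1·m_4 = 6(Δ_3 - Δ_2) = -42
Clamped end conditions give two more equations: 2h_0·m_0 + h_0·m_1 = 6(Δ_0 - S'(-1)) = -36 and h_3·m_3 + 2h_3·m_4 = 6(S'(3) - Δ_3) = 51.
Hence m_0 = -1859/56, m_1 = 851/28, m_2 = -179/8, m_3 = -361/28, m_4 = 1789/56.
On [-1, 0], S(x) = -2 + 6·(x + 1) - 1859/112·(x + 1)² + 1187/112·(x + 1)³.
With (x + 1) = 1/2: S(-1/2) = -1635/896.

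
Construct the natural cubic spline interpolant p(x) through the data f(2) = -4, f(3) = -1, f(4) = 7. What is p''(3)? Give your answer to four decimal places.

7.5000

Put m_i = p'' at the i-th knot. Here h = (1, 1) and Δ = (3, 8), so the interior equations h_(i-1)·m_(i-1) + 2(h_(i-1)+h_i)·m_i + h_i·m_(i+1) = 6(Δ_i − Δ_(i-1)) read
  1·m_0 + 4·m_1 + 1·m_2 = 6(Δ_1 - Δ_0) = 30
Natural end conditions: m_0 = m_2 = 0.
Forward elimination and back-substitution give m_0 = 0, m_1 = 15/2, m_2 = 0.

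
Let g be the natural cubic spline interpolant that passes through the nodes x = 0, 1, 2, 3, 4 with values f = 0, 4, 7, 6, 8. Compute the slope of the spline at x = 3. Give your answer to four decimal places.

Let m_i = g''(x_i). Step sizes h_i = 1, 1, 1, 1; slopes of the chords Δ_i = (y_(i+1) - y_i)/h_i = 4, 3, -1, 2.
  1·m_0 + 4·m_1 + 1·m_2 = 6(Δ_1 - Δ_0) = -6
  1·m_1 + 4·m_2 + 1·m_3 = 6(Δ_2 - Δ_1) = -24
  1·m_2 + 4·m_3 + 1·m_4 = 6(Δ_3 - Δ_2) = 18
Natural end conditions: m_0 = m_4 = 0.
Solving: m_0 = 0, m_1 = 3/7, m_2 = -54/7, m_3 = 45/7, m_4 = 0.
On [3, 4], g'(x) = b_3 + 2c_3·(x - 3) + 3d_3·(x - 3)² with b_3 = Δ_3 - h_3(2m_3 + m_4)/6 = -1/7, c_3 = m_3/2 = 45/14, d_3 = (m_4 - m_3)/(6h_3) = -15/14. So g'(3) = -1/7.

-0.1429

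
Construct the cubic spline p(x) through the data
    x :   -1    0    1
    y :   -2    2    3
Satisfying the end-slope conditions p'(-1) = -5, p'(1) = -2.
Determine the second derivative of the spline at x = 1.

Write σ_i for p''(x_i). With h_i = 1, 1 and divided differences Δ_i = 4, 1, the continuity of p' gives the tridiagonal system
  1·σ_0 + 4·σ_1 + 1·σ_2 = 6(Δ_1 - Δ_0) = -18
Clamped end conditions give two more equations: 2h_0·σ_0 + h_0·σ_1 = 6(Δ_0 - p'(-1)) = 54 and h_1·σ_1 + 2h_1·σ_2 = 6(p'(1) - Δ_1) = -18.
Forward elimination and back-substitution give σ_0 = 33, σ_1 = -12, σ_2 = -3.

-3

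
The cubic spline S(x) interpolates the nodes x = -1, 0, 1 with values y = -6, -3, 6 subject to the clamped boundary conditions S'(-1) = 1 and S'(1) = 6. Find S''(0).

13

With m_i denoting the second derivative at x_i, h_i = 1, 1, and Δ_i = (y_(i+1) − y_i)/h_i = 3, 9:
  1·m_0 + 4·m_1 + 1·m_2 = 6(Δ_1 - Δ_0) = 36
Clamped end conditions give two more equations: 2h_0·m_0 + h_0·m_1 = 6(Δ_0 - S'(-1)) = 12 and h_1·m_1 + 2h_1·m_2 = 6(S'(1) - Δ_1) = -18.
Solving: m_0 = -1/2, m_1 = 13, m_2 = -31/2.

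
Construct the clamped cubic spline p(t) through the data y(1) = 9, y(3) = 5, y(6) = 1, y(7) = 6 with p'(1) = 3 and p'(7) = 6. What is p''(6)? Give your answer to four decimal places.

Let M_i = p''(x_i). Step sizes h_i = 2, 3, 1; slopes of the chords Δ_i = (y_(i+1) - y_i)/h_i = -2, -4/3, 5.
  2·M_0 + 10·M_1 + 3·M_2 = 6(Δ_1 - Δ_0) = 4
  3·M_1 + 8·M_2 + 1·M_3 = 6(Δ_2 - Δ_1) = 38
Clamped end conditions give two more equations: 2h_0·M_0 + h_0·M_1 = 6(Δ_0 - p'(1)) = -30 and h_2·M_2 + 2h_2·M_3 = 6(p'(7) - Δ_2) = 6.
Hence M_0 = -305/39, M_1 = 25/39, M_2 = 172/39, M_3 = 31/39.

4.4103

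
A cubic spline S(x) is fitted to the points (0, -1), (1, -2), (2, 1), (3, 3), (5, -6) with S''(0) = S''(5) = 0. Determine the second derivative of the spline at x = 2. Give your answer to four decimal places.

Let σ_i = S''(x_i). Step sizes h_i = 1, 1, 1, 2; slopes of the chords Δ_i = (y_(i+1) - y_i)/h_i = -1, 3, 2, -9/2.
  1·σ_0 + 4·σ_1 + 1·σ_2 = 6(Δ_1 - Δ_0) = 24
  1·σ_1 + 4·σ_2 + 1·σ_3 = 6(Δ_2 - Δ_1) = -6
  1·σ_2 + 6·σ_3 + 2·σ_4 = 6(Δ_3 - Δ_2) = -39
Natural end conditions: σ_0 = σ_4 = 0.
Solving the tridiagonal system: σ_0 = 0, σ_1 = 549/86, σ_2 = -66/43, σ_3 = -537/86, σ_4 = 0.

-1.5349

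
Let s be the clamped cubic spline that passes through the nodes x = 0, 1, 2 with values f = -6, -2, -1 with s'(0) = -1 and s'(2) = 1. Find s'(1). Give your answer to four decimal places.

3.7500

With σ_i denoting the second derivative at x_i, h_i = 1, 1, and Δ_i = (y_(i+1) − y_i)/h_i = 4, 1:
  1·σ_0 + 4·σ_1 + 1·σ_2 = 6(Δ_1 - Δ_0) = -18
Clamped end conditions give two more equations: 2h_0·σ_0 + h_0·σ_1 = 6(Δ_0 - s'(0)) = 30 and h_1·σ_1 + 2h_1·σ_2 = 6(s'(2) - Δ_1) = 0.
Hence σ_0 = 41/2, σ_1 = -11, σ_2 = 11/2.
On [1, 2], s'(x) = b_1 + 2c_1·(x - 1) + 3d_1·(x - 1)² with b_1 = Δ_1 - h_1(2σ_1 + σ_2)/6 = 15/4, c_1 = σ_1/2 = -11/2, d_1 = (σ_2 - σ_1)/(6h_1) = 11/4. So s'(1) = 15/4.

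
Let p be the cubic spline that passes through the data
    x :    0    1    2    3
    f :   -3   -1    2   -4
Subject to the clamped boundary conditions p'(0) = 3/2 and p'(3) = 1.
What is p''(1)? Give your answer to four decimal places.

Write M_i for p''(x_i). With h_i = 1, 1, 1 and divided differences Δ_i = 2, 3, -6, the continuity of p' gives the tridiagonal system
  1·M_0 + 4·M_1 + 1·M_2 = 6(Δ_1 - Δ_0) = 6
  1·M_1 + 4·M_2 + 1·M_3 = 6(Δ_2 - Δ_1) = -54
Clamped end conditions give two more equations: 2h_0·M_0 + h_0·M_1 = 6(Δ_0 - p'(0)) = 3 and h_2·M_2 + 2h_2·M_3 = 6(p'(3) - Δ_2) = 42.
Hence M_0 = -38/15, M_1 = 121/15, M_2 = -356/15, M_3 = 493/15.

8.0667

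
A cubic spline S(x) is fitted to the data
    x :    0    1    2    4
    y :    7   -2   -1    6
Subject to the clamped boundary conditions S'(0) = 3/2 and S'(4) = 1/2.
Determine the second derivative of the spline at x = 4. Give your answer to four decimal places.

Write M_i for S''(x_i). With h_i = 1, 1, 2 and divided differences Δ_i = -9, 1, 7/2, the continuity of S' gives the tridiagonal system
  1·M_0 + 4·M_1 + 1·M_2 = 6(Δ_1 - Δ_0) = 60
  1·M_1 + 6·M_2 + 2·M_3 = 6(Δ_2 - Δ_1) = 15
Clamped end conditions give two more equations: 2h_0·M_0 + h_0·M_1 = 6(Δ_0 - S'(0)) = -63 and h_2·M_2 + 2h_2·M_3 = 6(S'(4) - Δ_2) = -18.
Solving: M_0 = -491/11, M_1 = 289/11, M_2 = -5/11, M_3 = -47/11.

-4.2727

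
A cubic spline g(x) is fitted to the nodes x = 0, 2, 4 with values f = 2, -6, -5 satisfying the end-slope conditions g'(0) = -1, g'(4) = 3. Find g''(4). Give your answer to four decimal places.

1.3750

Let M_i = g''(x_i). Step sizes h_i = 2, 2; slopes of the chords Δ_i = (y_(i+1) - y_i)/h_i = -4, 1/2.
  2·M_0 + 8·M_1 + 2·M_2 = 6(Δ_1 - Δ_0) = 27
Clamped end conditions give two more equations: 2h_0·M_0 + h_0·M_1 = 6(Δ_0 - g'(0)) = -18 and h_1·M_1 + 2h_1·M_2 = 6(g'(4) - Δ_1) = 15.
Forward elimination and back-substitution give M_0 = -55/8, M_1 = 19/4, M_2 = 11/8.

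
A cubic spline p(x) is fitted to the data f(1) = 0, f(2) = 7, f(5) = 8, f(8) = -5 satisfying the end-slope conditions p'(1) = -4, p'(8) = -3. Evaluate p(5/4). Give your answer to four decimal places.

Put m_i = p'' at the i-th knot. Here h = (1, 3, 3) and Δ = (7, 1/3, -13/3), so the interior equations h_(i-1)·m_(i-1) + 2(h_(i-1)+h_i)·m_i + h_i·m_(i+1) = 6(Δ_i − Δ_(i-1)) read
  1·m_0 + 8·m_1 + 3·m_2 = 6(Δ_1 - Δ_0) = -40
  3·m_1 + 12·m_2 + 3·m_3 = 6(Δ_2 - Δ_1) = -28
Clamped end conditions give two more equations: 2h_0·m_0 + h_0·m_1 = 6(Δ_0 - p'(1)) = 66 and h_2·m_2 + 2h_2·m_3 = 6(p'(8) - Δ_2) = 8.
Forward elimination and back-substitution give m_0 = 1172/31, m_1 = -298/31, m_2 = -28/93, m_3 = 46/31.
On [1, 2], p(x) = 0 - 4·(x - 1) + 586/31·(x - 1)² - 245/31·(x - 1)³.
With (x - 1) = 1/4: p(5/4) = 115/1984.

0.0580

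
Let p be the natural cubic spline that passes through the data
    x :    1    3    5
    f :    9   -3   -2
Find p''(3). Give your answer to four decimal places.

With M_i denoting the second derivative at x_i, h_i = 2, 2, and Δ_i = (y_(i+1) − y_i)/h_i = -6, 1/2:
  2·M_0 + 8·M_1 + 2·M_2 = 6(Δ_1 - Δ_0) = 39
Natural end conditions: M_0 = M_2 = 0.
Solving the tridiagonal system: M_0 = 0, M_1 = 39/8, M_2 = 0.

4.8750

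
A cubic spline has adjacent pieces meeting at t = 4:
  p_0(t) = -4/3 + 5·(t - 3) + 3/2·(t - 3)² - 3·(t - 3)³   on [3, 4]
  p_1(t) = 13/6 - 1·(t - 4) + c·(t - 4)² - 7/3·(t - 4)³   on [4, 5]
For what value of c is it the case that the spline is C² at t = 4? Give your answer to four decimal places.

p_0''(t) = 3 - 18·(t - 3), so p_0''(4) = -15. On the right, p_1''(4) = 2c, so c = -15/2.

-7.5000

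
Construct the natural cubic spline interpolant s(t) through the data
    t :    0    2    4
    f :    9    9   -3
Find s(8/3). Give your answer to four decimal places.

Put M_i = s'' at the i-th knot. Here h = (2, 2) and Δ = (0, -6), so the interior equations h_(i-1)·M_(i-1) + 2(h_(i-1)+h_i)·M_i + h_i·M_(i+1) = 6(Δ_i − Δ_(i-1)) read
  2·M_0 + 8·M_1 + 2·M_2 = 6(Δ_1 - Δ_0) = -36
Natural end conditions: M_0 = M_2 = 0.
Hence M_0 = 0, M_1 = -9/2, M_2 = 0.
On [2, 4], s(t) = 9 - 3·(t - 2) - 9/4·(t - 2)² + 3/8·(t - 2)³.
With (t - 2) = 2/3: s(8/3) = 55/9.

6.1111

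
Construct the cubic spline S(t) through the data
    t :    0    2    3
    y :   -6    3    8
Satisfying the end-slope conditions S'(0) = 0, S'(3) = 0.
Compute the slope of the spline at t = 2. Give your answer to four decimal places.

Let m_i = S''(x_i). Step sizes h_i = 2, 1; slopes of the chords Δ_i = (y_(i+1) - y_i)/h_i = 9/2, 5.
  2·m_0 + 6·m_1 + 1·m_2 = 6(Δ_1 - Δ_0) = 3
Clamped end conditions give two more equations: 2h_0·m_0 + h_0·m_1 = 6(Δ_0 - S'(0)) = 27 and h_1·m_1 + 2h_1·m_2 = 6(S'(3) - Δ_1) = -30.
Hence m_0 = 25/4, m_1 = 1, m_2 = -31/2.
On [2, 3], S'(t) = b_1 + 2c_1·(t - 2) + 3d_1·(t - 2)² with b_1 = Δ_1 - h_1(2m_1 + m_2)/6 = 29/4, c_1 = m_1/2 = 1/2, d_1 = (m_2 - m_1)/(6h_1) = -11/4. So S'(2) = 29/4.

7.2500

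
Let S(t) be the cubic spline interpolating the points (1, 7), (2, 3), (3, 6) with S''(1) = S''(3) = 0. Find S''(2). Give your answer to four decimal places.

10.5000

With M_i denoting the second derivative at x_i, h_i = 1, 1, and Δ_i = (y_(i+1) − y_i)/h_i = -4, 3:
  1·M_0 + 4·M_1 + 1·M_2 = 6(Δ_1 - Δ_0) = 42
Natural end conditions: M_0 = M_2 = 0.
Hence M_0 = 0, M_1 = 21/2, M_2 = 0.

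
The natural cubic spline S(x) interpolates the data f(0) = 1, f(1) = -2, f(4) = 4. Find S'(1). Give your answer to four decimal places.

Put σ_i = S'' at the i-th knot. Here h = (1, 3) and Δ = (-3, 2), so the interior equations h_(i-1)·σ_(i-1) + 2(h_(i-1)+h_i)·σ_i + h_i·σ_(i+1) = 6(Δ_i − Δ_(i-1)) read
  1·σ_0 + 8·σ_1 + 3·σ_2 = 6(Δ_1 - Δ_0) = 30
Natural end conditions: σ_0 = σ_2 = 0.
Forward elimination and back-substitution give σ_0 = 0, σ_1 = 15/4, σ_2 = 0.
On [1, 4], S'(x) = b_1 + 2c_1·(x - 1) + 3d_1·(x - 1)² with b_1 = Δ_1 - h_1(2σ_1 + σ_2)/6 = -7/4, c_1 = σ_1/2 = 15/8, d_1 = (σ_2 - σ_1)/(6h_1) = -5/24. So S'(1) = -7/4.

-1.7500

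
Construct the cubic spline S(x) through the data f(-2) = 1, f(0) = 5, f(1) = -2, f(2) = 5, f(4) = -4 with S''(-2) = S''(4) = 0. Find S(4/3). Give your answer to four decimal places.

Put σ_i = S'' at the i-th knot. Here h = (2, 1, 1, 2) and Δ = (2, -7, 7, -9/2), so the interior equations h_(i-1)·σ_(i-1) + 2(h_(i-1)+h_i)·σ_i + h_i·σ_(i+1) = 6(Δ_i − Δ_(i-1)) read
  2·σ_0 + 6·σ_1 + 1·σ_2 = 6(Δ_1 - Δ_0) = -54
  1·σ_1 + 4·σ_2 + 1·σ_3 = 6(Δ_2 - Δ_1) = 84
  1·σ_2 + 6·σ_3 + 2·σ_4 = 6(Δ_3 - Δ_2) = -69
Natural end conditions: σ_0 = σ_4 = 0.
Solving: σ_0 = 0, σ_1 = -55/4, σ_2 = 57/2, σ_3 = -65/4, σ_4 = 0.
On [1, 2], S(x) = -2 + 5/24·(x - 1) + 57/4·(x - 1)² - 179/24·(x - 1)³.
With (x - 1) = 1/3: S(4/3) = -101/162.

-0.6235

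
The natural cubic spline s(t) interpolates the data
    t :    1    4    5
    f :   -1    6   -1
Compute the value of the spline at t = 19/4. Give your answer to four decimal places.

Write m_i for s''(x_i). With h_i = 3, 1 and divided differences Δ_i = 7/3, -7, the continuity of s' gives the tridiagonal system
  3·m_0 + 8·m_1 + 1·m_2 = 6(Δ_1 - Δ_0) = -56
Natural end conditions: m_0 = m_2 = 0.
Solving the tridiagonal system: m_0 = 0, m_1 = -7, m_2 = 0.
On [4, 5], s(t) = 6 - 14/3·(t - 4) - 7/2·(t - 4)² + 7/6·(t - 4)³.
With (t - 4) = 3/4: s(19/4) = 131/128.

1.0234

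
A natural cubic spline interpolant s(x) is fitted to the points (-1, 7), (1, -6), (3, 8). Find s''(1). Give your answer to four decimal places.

Put m_i = s'' at the i-th knot. Here h = (2, 2) and Δ = (-13/2, 7), so the interior equations h_(i-1)·m_(i-1) + 2(h_(i-1)+h_i)·m_i + h_i·m_(i+1) = 6(Δ_i − Δ_(i-1)) read
  2·m_0 + 8·m_1 + 2·m_2 = 6(Δ_1 - Δ_0) = 81
Natural end conditions: m_0 = m_2 = 0.
Solving: m_0 = 0, m_1 = 81/8, m_2 = 0.

10.1250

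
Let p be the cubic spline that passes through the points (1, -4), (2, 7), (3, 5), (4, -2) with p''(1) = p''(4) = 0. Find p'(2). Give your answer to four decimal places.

4.7333

Let m_i = p''(x_i). Step sizes h_i = 1, 1, 1; slopes of the chords Δ_i = (y_(i+1) - y_i)/h_i = 11, -2, -7.
  1·m_0 + 4·m_1 + 1·m_2 = 6(Δ_1 - Δ_0) = -78
  1·m_1 + 4·m_2 + 1·m_3 = 6(Δ_2 - Δ_1) = -30
Natural end conditions: m_0 = m_3 = 0.
Solving the tridiagonal system: m_0 = 0, m_1 = -94/5, m_2 = -14/5, m_3 = 0.
On [2, 3], p'(x) = b_1 + 2c_1·(x - 2) + 3d_1·(x - 2)² with b_1 = Δ_1 - h_1(2m_1 + m_2)/6 = 71/15, c_1 = m_1/2 = -47/5, d_1 = (m_2 - m_1)/(6h_1) = 8/3. So p'(2) = 71/15.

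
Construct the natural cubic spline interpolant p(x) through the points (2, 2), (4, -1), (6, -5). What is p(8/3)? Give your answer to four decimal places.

With σ_i denoting the second derivative at x_i, h_i = 2, 2, and Δ_i = (y_(i+1) − y_i)/h_i = -3/2, -2:
  2·σ_0 + 8·σ_1 + 2·σ_2 = 6(Δ_1 - Δ_0) = -3
Natural end conditions: σ_0 = σ_2 = 0.
Solving the tridiagonal system: σ_0 = 0, σ_1 = -3/8, σ_2 = 0.
On [2, 4], p(x) = 2 - 11/8·(x - 2) + 0·(x - 2)² - 1/32·(x - 2)³.
With (x - 2) = 2/3: p(8/3) = 29/27.

1.0741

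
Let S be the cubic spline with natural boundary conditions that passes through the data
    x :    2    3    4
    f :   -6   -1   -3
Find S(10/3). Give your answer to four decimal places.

With M_i denoting the second derivative at x_i, h_i = 1, 1, and Δ_i = (y_(i+1) − y_i)/h_i = 5, -2:
  1·M_0 + 4·M_1 + 1·M_2 = 6(Δ_1 - Δ_0) = -42
Natural end conditions: M_0 = M_2 = 0.
Forward elimination and back-substitution give M_0 = 0, M_1 = -21/2, M_2 = 0.
On [3, 4], S(x) = -1 + 3/2·(x - 3) - 21/4·(x - 3)² + 7/4·(x - 3)³.
With (x - 3) = 1/3: S(10/3) = -55/54.

-1.0185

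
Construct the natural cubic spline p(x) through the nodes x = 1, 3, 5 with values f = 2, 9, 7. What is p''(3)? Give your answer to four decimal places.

-3.3750

With σ_i denoting the second derivative at x_i, h_i = 2, 2, and Δ_i = (y_(i+1) − y_i)/h_i = 7/2, -1:
  2·σ_0 + 8·σ_1 + 2·σ_2 = 6(Δ_1 - Δ_0) = -27
Natural end conditions: σ_0 = σ_2 = 0.
Solving: σ_0 = 0, σ_1 = -27/8, σ_2 = 0.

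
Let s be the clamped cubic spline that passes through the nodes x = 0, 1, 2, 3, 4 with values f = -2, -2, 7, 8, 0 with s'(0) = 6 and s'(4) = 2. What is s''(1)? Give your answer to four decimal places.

24.2857

Write σ_i for s''(x_i). With h_i = 1, 1, 1, 1 and divided differences Δ_i = 0, 9, 1, -8, the continuity of s' gives the tridiagonal system
  1·σ_0 + 4·σ_1 + 1·σ_2 = 6(Δ_1 - Δ_0) = 54
  1·σ_1 + 4·σ_2 + 1·σ_3 = 6(Δ_2 - Δ_1) = -48
  1·σ_2 + 4·σ_3 + 1·σ_4 = 6(Δ_3 - Δ_2) = -54
Clamped end conditions give two more equations: 2h_0·σ_0 + h_0·σ_1 = 6(Δ_0 - s'(0)) = -36 and h_3·σ_3 + 2h_3·σ_4 = 6(s'(4) - Δ_3) = 60.
Solving the tridiagonal system: σ_0 = -211/7, σ_1 = 170/7, σ_2 = -13, σ_3 = -142/7, σ_4 = 281/7.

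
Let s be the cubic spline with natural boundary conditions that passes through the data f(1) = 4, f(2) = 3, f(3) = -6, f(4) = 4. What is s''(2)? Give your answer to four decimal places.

Write m_i for s''(x_i). With h_i = 1, 1, 1 and divided differences Δ_i = -1, -9, 10, the continuity of s' gives the tridiagonal system
  1·m_0 + 4·m_1 + 1·m_2 = 6(Δ_1 - Δ_0) = -48
  1·m_1 + 4·m_2 + 1·m_3 = 6(Δ_2 - Δ_1) = 114
Natural end conditions: m_0 = m_3 = 0.
Hence m_0 = 0, m_1 = -102/5, m_2 = 168/5, m_3 = 0.

-20.4000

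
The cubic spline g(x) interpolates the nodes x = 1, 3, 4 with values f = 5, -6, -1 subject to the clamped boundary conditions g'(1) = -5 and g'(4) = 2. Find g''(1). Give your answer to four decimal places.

Put M_i = g'' at the i-th knot. Here h = (2, 1) and Δ = (-11/2, 5), so the interior equations h_(i-1)·M_(i-1) + 2(h_(i-1)+h_i)·M_i + h_i·M_(i+1) = 6(Δ_i − Δ_(i-1)) read
  2·M_0 + 6·M_1 + 1·M_2 = 6(Δ_1 - Δ_0) = 63
Clamped end conditions give two more equations: 2h_0·M_0 + h_0·M_1 = 6(Δ_0 - g'(1)) = -3 and h_1·M_1 + 2h_1·M_2 = 6(g'(4) - Δ_1) = -18.
Solving the tridiagonal system: M_0 = -107/12, M_1 = 49/3, M_2 = -103/6.

-8.9167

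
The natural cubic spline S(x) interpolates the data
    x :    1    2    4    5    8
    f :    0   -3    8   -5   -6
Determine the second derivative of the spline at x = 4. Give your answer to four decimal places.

Write M_i for S''(x_i). With h_i = 1, 2, 1, 3 and divided differences Δ_i = -3, 11/2, -13, -1/3, the continuity of S' gives the tridiagonal system
  1·M_0 + 6·M_1 + 2·M_2 = 6(Δ_1 - Δ_0) = 51
  2·M_1 + 6·M_2 + 1·M_3 = 6(Δ_2 - Δ_1) = -111
  1·M_2 + 8·M_3 + 3·M_4 = 6(Δ_3 - Δ_2) = 76
Natural end conditions: M_0 = M_4 = 0.
Forward elimination and back-substitution give M_0 = 0, M_1 = 173/10, M_2 = -132/5, M_3 = 64/5, M_4 = 0.

-26.4000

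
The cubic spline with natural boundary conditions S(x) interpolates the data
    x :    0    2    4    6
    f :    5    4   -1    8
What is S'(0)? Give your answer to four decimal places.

0.5000

Write m_i for S''(x_i). With h_i = 2, 2, 2 and divided differences Δ_i = -1/2, -5/2, 9/2, the continuity of S' gives the tridiagonal system
  2·m_0 + 8·m_1 + 2·m_2 = 6(Δ_1 - Δ_0) = -12
  2·m_1 + 8·m_2 + 2·m_3 = 6(Δ_2 - Δ_1) = 42
Natural end conditions: m_0 = m_3 = 0.
Hence m_0 = 0, m_1 = -3, m_2 = 6, m_3 = 0.
On [0, 2], S'(x) = b_0 + 2c_0·x + 3d_0·x² with b_0 = Δ_0 - h_0(2m_0 + m_1)/6 = 1/2, c_0 = m_0/2 = 0, d_0 = (m_1 - m_0)/(6h_0) = -1/4. So S'(0) = 1/2.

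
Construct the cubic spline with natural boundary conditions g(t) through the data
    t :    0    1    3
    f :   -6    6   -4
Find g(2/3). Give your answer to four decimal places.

Let M_i = g''(x_i). Step sizes h_i = 1, 2; slopes of the chords Δ_i = (y_(i+1) - y_i)/h_i = 12, -5.
  1·M_0 + 6·M_1 + 2·M_2 = 6(Δ_1 - Δ_0) = -102
Natural end conditions: M_0 = M_2 = 0.
Hence M_0 = 0, M_1 = -17, M_2 = 0.
On [0, 1], g(t) = -6 + 89/6·t + 0·t² - 17/6·t³.
With t = 2/3: g(2/3) = 247/81.

3.0494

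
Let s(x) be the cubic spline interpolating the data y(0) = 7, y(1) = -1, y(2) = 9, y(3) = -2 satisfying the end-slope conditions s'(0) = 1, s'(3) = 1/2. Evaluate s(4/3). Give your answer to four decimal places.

1.9185

With M_i denoting the second derivative at x_i, h_i = 1, 1, 1, and Δ_i = (y_(i+1) − y_i)/h_i = -8, 10, -11:
  1·M_0 + 4·M_1 + 1·M_2 = 6(Δ_1 - Δ_0) = 108
  1·M_1 + 4·M_2 + 1·M_3 = 6(Δ_2 - Δ_1) = -126
Clamped end conditions give two more equations: 2h_0·M_0 + h_0·M_1 = 6(Δ_0 - s'(0)) = -54 and h_2·M_2 + 2h_2·M_3 = 6(s'(3) - Δ_2) = 69.
Hence M_0 = -827/15, M_1 = 844/15, M_2 = -929/15, M_3 = 982/15.
On [1, 2], s(x) = -1 + 47/30·(x - 1) + 422/15·(x - 1)² - 197/10·(x - 1)³.
With (x - 1) = 1/3: s(4/3) = 259/135.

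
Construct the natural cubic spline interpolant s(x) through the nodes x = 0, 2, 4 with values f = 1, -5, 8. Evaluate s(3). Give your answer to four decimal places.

-0.2813

With m_i denoting the second derivative at x_i, h_i = 2, 2, and Δ_i = (y_(i+1) − y_i)/h_i = -3, 13/2:
  2·m_0 + 8·m_1 + 2·m_2 = 6(Δ_1 - Δ_0) = 57
Natural end conditions: m_0 = m_2 = 0.
Solving the tridiagonal system: m_0 = 0, m_1 = 57/8, m_2 = 0.
On [2, 4], s(x) = -5 + 7/4·(x - 2) + 57/16·(x - 2)² - 19/32·(x - 2)³.
With (x - 2) = 1: s(3) = -9/32.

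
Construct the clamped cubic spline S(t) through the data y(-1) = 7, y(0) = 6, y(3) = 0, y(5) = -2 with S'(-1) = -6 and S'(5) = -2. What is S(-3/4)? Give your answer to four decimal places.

5.9730

Let M_i = S''(x_i). Step sizes h_i = 1, 3, 2; slopes of the chords Δ_i = (y_(i+1) - y_i)/h_i = -1, -2, -1.
  1·M_0 + 8·M_1 + 3·M_2 = 6(Δ_1 - Δ_0) = -6
  3·M_1 + 10·M_2 + 2·M_3 = 6(Δ_2 - Δ_1) = 6
Clamped end conditions give two more equations: 2h_0·M_0 + h_0·M_1 = 6(Δ_0 - S'(-1)) = 30 and h_2·M_2 + 2h_2·M_3 = 6(S'(5) - Δ_2) = -6.
Forward elimination and back-substitution give M_0 = 219/13, M_1 = -48/13, M_2 = 29/13, M_3 = -34/13.
On [-1, 0], S(t) = 7 - 6·(t + 1) + 219/26·(t + 1)² - 89/26·(t + 1)³.
With (t + 1) = 1/4: S(-3/4) = 9939/1664.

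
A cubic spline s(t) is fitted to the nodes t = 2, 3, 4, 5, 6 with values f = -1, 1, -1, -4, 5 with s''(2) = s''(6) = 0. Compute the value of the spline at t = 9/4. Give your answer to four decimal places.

-0.3158

Put M_i = s'' at the i-th knot. Here h = (1, 1, 1, 1) and Δ = (2, -2, -3, 9), so the interior equations h_(i-1)·M_(i-1) + 2(h_(i-1)+h_i)·M_i + h_i·M_(i+1) = 6(Δ_i − Δ_(i-1)) read
  1·M_0 + 4·M_1 + 1·M_2 = 6(Δ_1 - Δ_0) = -24
  1·M_1 + 4·M_2 + 1·M_3 = 6(Δ_2 - Δ_1) = -6
  1·M_2 + 4·M_3 + 1·M_4 = 6(Δ_3 - Δ_2) = 72
Natural end conditions: M_0 = M_4 = 0.
Hence M_0 = 0, M_1 = -33/7, M_2 = -36/7, M_3 = 135/7, M_4 = 0.
On [2, 3], s(t) = -1 + 39/14·(t - 2) + 0·(t - 2)² - 11/14·(t - 2)³.
With (t - 2) = 1/4: s(9/4) = -283/896.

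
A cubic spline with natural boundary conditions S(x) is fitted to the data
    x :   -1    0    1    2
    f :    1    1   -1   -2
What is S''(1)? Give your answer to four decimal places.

With σ_i denoting the second derivative at x_i, h_i = 1, 1, 1, and Δ_i = (y_(i+1) − y_i)/h_i = 0, -2, -1:
  1·σ_0 + 4·σ_1 + 1·σ_2 = 6(Δ_1 - Δ_0) = -12
  1·σ_1 + 4·σ_2 + 1·σ_3 = 6(Δ_2 - Δ_1) = 6
Natural end conditions: σ_0 = σ_3 = 0.
Solving: σ_0 = 0, σ_1 = -18/5, σ_2 = 12/5, σ_3 = 0.

2.4000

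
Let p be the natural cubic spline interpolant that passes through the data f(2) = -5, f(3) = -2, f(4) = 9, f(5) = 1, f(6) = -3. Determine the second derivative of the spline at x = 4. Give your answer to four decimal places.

-37.7143

With m_i denoting the second derivative at x_i, h_i = 1, 1, 1, 1, and Δ_i = (y_(i+1) − y_i)/h_i = 3, 11, -8, -4:
  1·m_0 + 4·m_1 + 1·m_2 = 6(Δ_1 - Δ_0) = 48
  1·m_1 + 4·m_2 + 1·m_3 = 6(Δ_2 - Δ_1) = -114
  1·m_2 + 4·m_3 + 1·m_4 = 6(Δ_3 - Δ_2) = 24
Natural end conditions: m_0 = m_4 = 0.
Forward elimination and back-substitution give m_0 = 0, m_1 = 150/7, m_2 = -264/7, m_3 = 108/7, m_4 = 0.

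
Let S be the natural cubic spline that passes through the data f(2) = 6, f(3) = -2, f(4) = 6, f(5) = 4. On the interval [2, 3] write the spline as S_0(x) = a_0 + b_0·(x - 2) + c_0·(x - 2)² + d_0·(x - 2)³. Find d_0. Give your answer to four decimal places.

4.9333

Write M_i for S''(x_i). With h_i = 1, 1, 1 and divided differences Δ_i = -8, 8, -2, the continuity of S' gives the tridiagonal system
  1·M_0 + 4·M_1 + 1·M_2 = 6(Δ_1 - Δ_0) = 96
  1·M_1 + 4·M_2 + 1·M_3 = 6(Δ_2 - Δ_1) = -60
Natural end conditions: M_0 = M_3 = 0.
Solving: M_0 = 0, M_1 = 148/5, M_2 = -112/5, M_3 = 0.
On [2, 3], with S_0(x) = a_0 + b_0·(x - 2) + c_0·(x - 2)² + d_0·(x - 2)³: c_0 = M_0/2 = 0, d_0 = (M_1 - M_0)/(6h_0) = 74/15, b_0 = Δ_0 - h_0(2M_0 + M_1)/6 = -194/15.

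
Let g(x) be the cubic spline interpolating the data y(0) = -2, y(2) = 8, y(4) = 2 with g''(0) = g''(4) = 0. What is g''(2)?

-6

Write σ_i for g''(x_i). With h_i = 2, 2 and divided differences Δ_i = 5, -3, the continuity of g' gives the tridiagonal system
  2·σ_0 + 8·σ_1 + 2·σ_2 = 6(Δ_1 - Δ_0) = -48
Natural end conditions: σ_0 = σ_2 = 0.
Solving: σ_0 = 0, σ_1 = -6, σ_2 = 0.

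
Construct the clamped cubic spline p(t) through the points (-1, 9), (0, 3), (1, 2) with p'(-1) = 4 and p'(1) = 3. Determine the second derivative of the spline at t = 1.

4

With m_i denoting the second derivative at x_i, h_i = 1, 1, and Δ_i = (y_(i+1) − y_i)/h_i = -6, -1:
  1·m_0 + 4·m_1 + 1·m_2 = 6(Δ_1 - Δ_0) = 30
Clamped end conditions give two more equations: 2h_0·m_0 + h_0·m_1 = 6(Δ_0 - p'(-1)) = -60 and h_1·m_1 + 2h_1·m_2 = 6(p'(1) - Δ_1) = 24.
Forward elimination and back-substitution give m_0 = -38, m_1 = 16, m_2 = 4.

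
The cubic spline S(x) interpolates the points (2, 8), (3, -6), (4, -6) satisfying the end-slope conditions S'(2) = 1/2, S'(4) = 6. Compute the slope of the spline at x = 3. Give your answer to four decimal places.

-12.1250

Put M_i = S'' at the i-th knot. Here h = (1, 1) and Δ = (-14, 0), so the interior equations h_(i-1)·M_(i-1) + 2(h_(i-1)+h_i)·M_i + h_i·M_(i+1) = 6(Δ_i − Δ_(i-1)) read
  1·M_0 + 4·M_1 + 1·M_2 = 6(Δ_1 - Δ_0) = 84
Clamped end conditions give two more equations: 2h_0·M_0 + h_0·M_1 = 6(Δ_0 - S'(2)) = -87 and h_1·M_1 + 2h_1·M_2 = 6(S'(4) - Δ_1) = 36.
Solving the tridiagonal system: M_0 = -247/4, M_1 = 73/2, M_2 = -1/4.
On [3, 4], S'(x) = b_1 + 2c_1·(x - 3) + 3d_1·(x - 3)² with b_1 = Δ_1 - h_1(2M_1 + M_2)/6 = -97/8, c_1 = M_1/2 = 73/4, d_1 = (M_2 - M_1)/(6h_1) = -49/8. So S'(3) = -97/8.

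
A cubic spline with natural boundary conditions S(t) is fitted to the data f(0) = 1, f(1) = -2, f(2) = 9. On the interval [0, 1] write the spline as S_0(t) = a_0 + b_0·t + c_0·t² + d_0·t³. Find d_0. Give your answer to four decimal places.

Write M_i for S''(x_i). With h_i = 1, 1 and divided differences Δ_i = -3, 11, the continuity of S' gives the tridiagonal system
  1·M_0 + 4·M_1 + 1·M_2 = 6(Δ_1 - Δ_0) = 84
Natural end conditions: M_0 = M_2 = 0.
Solving the tridiagonal system: M_0 = 0, M_1 = 21, M_2 = 0.
On [0, 1], with S_0(t) = a_0 + b_0·t + c_0·t² + d_0·t³: c_0 = M_0/2 = 0, d_0 = (M_1 - M_0)/(6h_0) = 7/2, b_0 = Δ_0 - h_0(2M_0 + M_1)/6 = -13/2.

3.5000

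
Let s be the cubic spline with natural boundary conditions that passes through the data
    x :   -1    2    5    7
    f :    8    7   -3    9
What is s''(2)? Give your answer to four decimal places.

Put M_i = s'' at the i-th knot. Here h = (3, 3, 2) and Δ = (-1/3, -10/3, 6), so the interior equations h_(i-1)·M_(i-1) + 2(h_(i-1)+h_i)·M_i + h_i·M_(i+1) = 6(Δ_i − Δ_(i-1)) read
  3·M_0 + 12·M_1 + 3·M_2 = 6(Δ_1 - Δ_0) = -18
  3·M_1 + 10·M_2 + 2·M_3 = 6(Δ_2 - Δ_1) = 56
Natural end conditions: M_0 = M_3 = 0.
Forward elimination and back-substitution give M_0 = 0, M_1 = -116/37, M_2 = 242/37, M_3 = 0.

-3.1351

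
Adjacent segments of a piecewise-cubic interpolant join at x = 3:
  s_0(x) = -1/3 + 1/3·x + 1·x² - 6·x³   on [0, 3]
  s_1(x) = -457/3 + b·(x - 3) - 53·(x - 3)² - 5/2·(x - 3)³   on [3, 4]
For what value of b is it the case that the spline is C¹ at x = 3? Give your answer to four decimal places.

s_0'(x) = 1/3 + 2·x - 18·x², so s_0'(3) = -467/3. On the right, s_1'(3) = b, so b = -467/3.

-155.6667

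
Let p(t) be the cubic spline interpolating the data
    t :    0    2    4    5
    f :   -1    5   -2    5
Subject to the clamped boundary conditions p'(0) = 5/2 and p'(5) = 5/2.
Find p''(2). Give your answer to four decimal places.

-10.8913

With M_i denoting the second derivative at x_i, h_i = 2, 2, 1, and Δ_i = (y_(i+1) − y_i)/h_i = 3, -7/2, 7:
  2·M_0 + 8·M_1 + 2·M_2 = 6(Δ_1 - Δ_0) = -39
  2·M_1 + 6·M_2 + 1·M_3 = 6(Δ_2 - Δ_1) = 63
Clamped end conditions give two more equations: 2h_0·M_0 + h_0·M_1 = 6(Δ_0 - p'(0)) = 3 and h_2·M_2 + 2h_2·M_3 = 6(p'(5) - Δ_2) = -27.
Solving: M_0 = 285/46, M_1 = -501/46, M_2 = 411/23, M_3 = -516/23.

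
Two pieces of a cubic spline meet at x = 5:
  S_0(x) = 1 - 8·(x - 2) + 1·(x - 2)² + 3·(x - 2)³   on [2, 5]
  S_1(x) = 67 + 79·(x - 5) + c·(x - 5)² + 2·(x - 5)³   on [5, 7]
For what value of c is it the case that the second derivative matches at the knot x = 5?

28

S_0''(x) = 2 + 18·(x - 2), so S_0''(5) = 56. On the right, S_1''(5) = 2c, so c = 28.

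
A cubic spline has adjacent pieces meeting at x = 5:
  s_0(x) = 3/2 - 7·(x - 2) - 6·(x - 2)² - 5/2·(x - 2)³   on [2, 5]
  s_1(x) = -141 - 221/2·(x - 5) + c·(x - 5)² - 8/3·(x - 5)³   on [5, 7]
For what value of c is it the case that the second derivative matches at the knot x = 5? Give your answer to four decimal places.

s_0''(x) = -12 - 15·(x - 2), so s_0''(5) = -57. On the right, s_1''(5) = 2c, so c = -57/2.

-28.5000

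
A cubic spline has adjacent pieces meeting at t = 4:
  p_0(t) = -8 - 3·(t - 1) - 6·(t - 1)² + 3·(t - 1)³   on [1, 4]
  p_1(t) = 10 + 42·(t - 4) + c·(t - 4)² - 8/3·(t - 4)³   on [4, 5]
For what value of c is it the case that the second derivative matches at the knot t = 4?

p_0''(t) = -12 + 18·(t - 1), so p_0''(4) = 42. On the right, p_1''(4) = 2c, so c = 21.

21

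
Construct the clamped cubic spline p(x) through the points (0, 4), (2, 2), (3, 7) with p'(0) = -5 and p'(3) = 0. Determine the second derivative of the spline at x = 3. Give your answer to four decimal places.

-19.3333

Let σ_i = p''(x_i). Step sizes h_i = 2, 1; slopes of the chords Δ_i = (y_(i+1) - y_i)/h_i = -1, 5.
  2·σ_0 + 6·σ_1 + 1·σ_2 = 6(Δ_1 - Δ_0) = 36
Clamped end conditions give two more equations: 2h_0·σ_0 + h_0·σ_1 = 6(Δ_0 - p'(0)) = 24 and h_1·σ_1 + 2h_1·σ_2 = 6(p'(3) - Δ_1) = -30.
Solving: σ_0 = 5/3, σ_1 = 26/3, σ_2 = -58/3.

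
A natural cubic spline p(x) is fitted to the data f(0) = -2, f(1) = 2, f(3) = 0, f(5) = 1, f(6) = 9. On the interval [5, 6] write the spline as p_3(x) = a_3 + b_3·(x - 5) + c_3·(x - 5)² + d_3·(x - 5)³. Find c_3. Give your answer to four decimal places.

3.6500

With M_i denoting the second derivative at x_i, h_i = 1, 2, 2, 1, and Δ_i = (y_(i+1) − y_i)/h_i = 4, -1, 1/2, 8:
  1·M_0 + 6·M_1 + 2·M_2 = 6(Δ_1 - Δ_0) = -30
  2·M_1 + 8·M_2 + 2·M_3 = 6(Δ_2 - Δ_1) = 9
  2·M_2 + 6·M_3 + 1·M_4 = 6(Δ_3 - Δ_2) = 45
Natural end conditions: M_0 = M_4 = 0.
Solving: M_0 = 0, M_1 = -26/5, M_2 = 3/5, M_3 = 73/10, M_4 = 0.
On [5, 6], with p_3(x) = a_3 + b_3·(x - 5) + c_3·(x - 5)² + d_3·(x - 5)³: c_3 = M_3/2 = 73/20, d_3 = (M_4 - M_3)/(6h_3) = -73/60, b_3 = Δ_3 - h_3(2M_3 + M_4)/6 = 167/30.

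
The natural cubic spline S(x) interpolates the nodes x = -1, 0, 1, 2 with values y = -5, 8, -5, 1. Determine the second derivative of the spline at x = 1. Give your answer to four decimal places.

Write M_i for S''(x_i). With h_i = 1, 1, 1 and divided differences Δ_i = 13, -13, 6, the continuity of S' gives the tridiagonal system
  1·M_0 + 4·M_1 + 1·M_2 = 6(Δ_1 - Δ_0) = -156
  1·M_1 + 4·M_2 + 1·M_3 = 6(Δ_2 - Δ_1) = 114
Natural end conditions: M_0 = M_3 = 0.
Solving: M_0 = 0, M_1 = -246/5, M_2 = 204/5, M_3 = 0.

40.8000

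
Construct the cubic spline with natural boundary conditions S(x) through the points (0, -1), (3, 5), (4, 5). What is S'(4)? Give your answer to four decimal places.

With m_i denoting the second derivative at x_i, h_i = 3, 1, and Δ_i = (y_(i+1) − y_i)/h_i = 2, 0:
  3·m_0 + 8·m_1 + 1·m_2 = 6(Δ_1 - Δ_0) = -12
Natural end conditions: m_0 = m_2 = 0.
Hence m_0 = 0, m_1 = -3/2, m_2 = 0.
On [3, 4], S'(x) = b_1 + 2c_1·(x - 3) + 3d_1·(x - 3)² with b_1 = Δ_1 - h_1(2m_1 + m_2)/6 = 1/2, c_1 = m_1/2 = -3/4, d_1 = (m_2 - m_1)/(6h_1) = 1/4. So S'(4) = -1/4.

-0.2500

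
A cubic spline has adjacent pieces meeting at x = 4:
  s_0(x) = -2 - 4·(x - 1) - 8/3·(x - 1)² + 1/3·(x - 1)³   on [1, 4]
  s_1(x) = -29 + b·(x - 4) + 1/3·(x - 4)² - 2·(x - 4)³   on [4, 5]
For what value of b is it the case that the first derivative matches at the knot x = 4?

-11

s_0'(x) = -4 - 16/3·(x - 1) + 1·(x - 1)², so s_0'(4) = -11. On the right, s_1'(4) = b, so b = -11.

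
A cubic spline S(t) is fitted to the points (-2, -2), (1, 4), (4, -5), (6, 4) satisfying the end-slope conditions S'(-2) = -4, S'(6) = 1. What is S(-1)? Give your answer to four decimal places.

Let M_i = S''(x_i). Step sizes h_i = 3, 3, 2; slopes of the chords Δ_i = (y_(i+1) - y_i)/h_i = 2, -3, 9/2.
  3·M_0 + 12·M_1 + 3·M_2 = 6(Δ_1 - Δ_0) = -30
  3·M_1 + 10·M_2 + 2·M_3 = 6(Δ_2 - Δ_1) = 45
Clamped end conditions give two more equations: 2h_0·M_0 + h_0·M_1 = 6(Δ_0 - S'(-2)) = 36 and h_2·M_2 + 2h_2·M_3 = 6(S'(6) - Δ_2) = -21.
Forward elimination and back-substitution give M_0 = 19/2, M_1 = -7, M_2 = 17/2, M_3 = -19/2.
On [-2, 1], S(t) = -2 - 4·(t + 2) + 19/4·(t + 2)² - 11/12·(t + 2)³.
With (t + 2) = 1: S(-1) = -13/6.

-2.1667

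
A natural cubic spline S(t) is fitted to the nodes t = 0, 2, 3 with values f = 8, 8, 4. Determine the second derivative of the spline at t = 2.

Write m_i for S''(x_i). With h_i = 2, 1 and divided differences Δ_i = 0, -4, the continuity of S' gives the tridiagonal system
  2·m_0 + 6·m_1 + 1·m_2 = 6(Δ_1 - Δ_0) = -24
Natural end conditions: m_0 = m_2 = 0.
Hence m_0 = 0, m_1 = -4, m_2 = 0.

-4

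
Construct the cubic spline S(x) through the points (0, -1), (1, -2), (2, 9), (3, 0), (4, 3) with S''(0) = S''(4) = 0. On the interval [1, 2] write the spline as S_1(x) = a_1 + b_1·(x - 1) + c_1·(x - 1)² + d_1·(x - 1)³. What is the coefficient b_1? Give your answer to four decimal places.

8.7143

With M_i denoting the second derivative at x_i, h_i = 1, 1, 1, 1, and Δ_i = (y_(i+1) − y_i)/h_i = -1, 11, -9, 3:
  1·M_0 + 4·M_1 + 1·M_2 = 6(Δ_1 - Δ_0) = 72
  1·M_1 + 4·M_2 + 1·M_3 = 6(Δ_2 - Δ_1) = -120
  1·M_2 + 4·M_3 + 1·M_4 = 6(Δ_3 - Δ_2) = 72
Natural end conditions: M_0 = M_4 = 0.
Solving: M_0 = 0, M_1 = 204/7, M_2 = -312/7, M_3 = 204/7, M_4 = 0.
On [1, 2], with S_1(x) = a_1 + b_1·(x - 1) + c_1·(x - 1)² + d_1·(x - 1)³: c_1 = M_1/2 = 102/7, d_1 = (M_2 - M_1)/(6h_1) = -86/7, b_1 = Δ_1 - h_1(2M_1 + M_2)/6 = 61/7.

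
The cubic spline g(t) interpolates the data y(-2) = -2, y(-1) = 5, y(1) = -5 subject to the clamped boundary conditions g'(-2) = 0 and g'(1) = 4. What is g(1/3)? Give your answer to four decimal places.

-3.0247

Put M_i = g'' at the i-th knot. Here h = (1, 2) and Δ = (7, -5), so the interior equations h_(i-1)·M_(i-1) + 2(h_(i-1)+h_i)·M_i + h_i·M_(i+1) = 6(Δ_i − Δ_(i-1)) read
  1·M_0 + 6·M_1 + 2·M_2 = 6(Δ_1 - Δ_0) = -72
Clamped end conditions give two more equations: 2h_0·M_0 + h_0·M_1 = 6(Δ_0 - g'(-2)) = 42 and h_1·M_1 + 2h_1·M_2 = 6(g'(1) - Δ_1) = 54.
Solving the tridiagonal system: M_0 = 103/3, M_1 = -80/3, M_2 = 161/6.
On [-1, 1], g(t) = 5 + 23/6·(t + 1) - 40/3·(t + 1)² + 107/24·(t + 1)³.
With (t + 1) = 4/3: g(1/3) = -245/81.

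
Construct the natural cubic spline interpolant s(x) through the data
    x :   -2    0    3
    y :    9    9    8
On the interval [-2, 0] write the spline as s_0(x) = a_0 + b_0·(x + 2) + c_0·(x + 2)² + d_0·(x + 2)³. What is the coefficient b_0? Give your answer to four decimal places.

With m_i denoting the second derivative at x_i, h_i = 2, 3, and Δ_i = (y_(i+1) − y_i)/h_i = 0, -1/3:
  2·m_0 + 10·m_1 + 3·m_2 = 6(Δ_1 - Δ_0) = -2
Natural end conditions: m_0 = m_2 = 0.
Solving the tridiagonal system: m_0 = 0, m_1 = -1/5, m_2 = 0.
On [-2, 0], with s_0(x) = a_0 + b_0·(x + 2) + c_0·(x + 2)² + d_0·(x + 2)³: c_0 = m_0/2 = 0, d_0 = (m_1 - m_0)/(6h_0) = -1/60, b_0 = Δ_0 - h_0(2m_0 + m_1)/6 = 1/15.

0.0667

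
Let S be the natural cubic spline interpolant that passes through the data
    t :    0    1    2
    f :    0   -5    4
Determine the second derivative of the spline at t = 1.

21

Let σ_i = S''(x_i). Step sizes h_i = 1, 1; slopes of the chords Δ_i = (y_(i+1) - y_i)/h_i = -5, 9.
  1·σ_0 + 4·σ_1 + 1·σ_2 = 6(Δ_1 - Δ_0) = 84
Natural end conditions: σ_0 = σ_2 = 0.
Solving the tridiagonal system: σ_0 = 0, σ_1 = 21, σ_2 = 0.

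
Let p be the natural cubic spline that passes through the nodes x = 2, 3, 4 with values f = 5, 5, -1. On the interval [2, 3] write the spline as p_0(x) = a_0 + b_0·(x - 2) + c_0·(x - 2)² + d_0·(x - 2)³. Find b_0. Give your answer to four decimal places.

With σ_i denoting the second derivative at x_i, h_i = 1, 1, and Δ_i = (y_(i+1) − y_i)/h_i = 0, -6:
  1·σ_0 + 4·σ_1 + 1·σ_2 = 6(Δ_1 - Δ_0) = -36
Natural end conditions: σ_0 = σ_2 = 0.
Forward elimination and back-substitution give σ_0 = 0, σ_1 = -9, σ_2 = 0.
On [2, 3], with p_0(x) = a_0 + b_0·(x - 2) + c_0·(x - 2)² + d_0·(x - 2)³: c_0 = σ_0/2 = 0, d_0 = (σ_1 - σ_0)/(6h_0) = -3/2, b_0 = Δ_0 - h_0(2σ_0 + σ_1)/6 = 3/2.

1.5000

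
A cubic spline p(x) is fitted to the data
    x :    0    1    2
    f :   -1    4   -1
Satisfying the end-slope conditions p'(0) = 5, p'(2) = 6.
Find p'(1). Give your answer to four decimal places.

-2.7500

Write m_i for p''(x_i). With h_i = 1, 1 and divided differences Δ_i = 5, -5, the continuity of p' gives the tridiagonal system
  1·m_0 + 4·m_1 + 1·m_2 = 6(Δ_1 - Δ_0) = -60
Clamped end conditions give two more equations: 2h_0·m_0 + h_0·m_1 = 6(Δ_0 - p'(0)) = 0 and h_1·m_1 + 2h_1·m_2 = 6(p'(2) - Δ_1) = 66.
Solving: m_0 = 31/2, m_1 = -31, m_2 = 97/2.
On [1, 2], p'(x) = b_1 + 2c_1·(x - 1) + 3d_1·(x - 1)² with b_1 = Δ_1 - h_1(2m_1 + m_2)/6 = -11/4, c_1 = m_1/2 = -31/2, d_1 = (m_2 - m_1)/(6h_1) = 53/4. So p'(1) = -11/4.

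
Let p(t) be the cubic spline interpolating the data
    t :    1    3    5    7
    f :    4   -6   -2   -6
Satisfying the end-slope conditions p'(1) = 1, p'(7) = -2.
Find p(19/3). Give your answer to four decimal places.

Let M_i = p''(x_i). Step sizes h_i = 2, 2, 2; slopes of the chords Δ_i = (y_(i+1) - y_i)/h_i = -5, 2, -2.
  2·M_0 + 8·M_1 + 2·M_2 = 6(Δ_1 - Δ_0) = 42
  2·M_1 + 8·M_2 + 2·M_3 = 6(Δ_2 - Δ_1) = -24
Clamped end conditions give two more equations: 2h_0·M_0 + h_0·M_1 = 6(Δ_0 - p'(1)) = -36 and h_2·M_2 + 2h_2·M_3 = 6(p'(7) - Δ_2) = 0.
Solving: M_0 = -71/5, M_1 = 52/5, M_2 = -32/5, M_3 = 16/5.
On [5, 7], p(t) = -2 + 6/5·(t - 5) - 16/5·(t - 5)² + 4/5·(t - 5)³.
With (t - 5) = 4/3: p(19/3) = -566/135.

-4.1926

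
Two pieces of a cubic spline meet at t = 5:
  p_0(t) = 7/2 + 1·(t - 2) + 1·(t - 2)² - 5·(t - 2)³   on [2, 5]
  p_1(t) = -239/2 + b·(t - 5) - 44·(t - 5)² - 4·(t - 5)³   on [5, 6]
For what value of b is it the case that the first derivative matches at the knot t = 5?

-128

p_0'(t) = 1 + 2·(t - 2) - 15·(t - 2)², so p_0'(5) = -128. On the right, p_1'(5) = b, so b = -128.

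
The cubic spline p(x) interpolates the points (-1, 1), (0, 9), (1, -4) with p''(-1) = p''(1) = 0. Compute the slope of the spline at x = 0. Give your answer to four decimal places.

Put M_i = p'' at the i-th knot. Here h = (1, 1) and Δ = (8, -13), so the interior equations h_(i-1)·M_(i-1) + 2(h_(i-1)+h_i)·M_i + h_i·M_(i+1) = 6(Δ_i − Δ_(i-1)) read
  1·M_0 + 4·M_1 + 1·M_2 = 6(Δ_1 - Δ_0) = -126
Natural end conditions: M_0 = M_2 = 0.
Solving the tridiagonal system: M_0 = 0, M_1 = -63/2, M_2 = 0.
On [0, 1], p'(x) = b_1 + 2c_1·x + 3d_1·x² with b_1 = Δ_1 - h_1(2M_1 + M_2)/6 = -5/2, c_1 = M_1/2 = -63/4, d_1 = (M_2 - M_1)/(6h_1) = 21/4. So p'(0) = -5/2.

-2.5000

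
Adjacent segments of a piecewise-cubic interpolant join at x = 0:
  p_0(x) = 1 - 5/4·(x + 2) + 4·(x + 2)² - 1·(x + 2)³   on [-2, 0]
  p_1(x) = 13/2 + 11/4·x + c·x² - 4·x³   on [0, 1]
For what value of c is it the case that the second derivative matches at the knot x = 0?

p_0''(x) = 8 - 6·(x + 2), so p_0''(0) = -4. On the right, p_1''(0) = 2c, so c = -2.

-2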